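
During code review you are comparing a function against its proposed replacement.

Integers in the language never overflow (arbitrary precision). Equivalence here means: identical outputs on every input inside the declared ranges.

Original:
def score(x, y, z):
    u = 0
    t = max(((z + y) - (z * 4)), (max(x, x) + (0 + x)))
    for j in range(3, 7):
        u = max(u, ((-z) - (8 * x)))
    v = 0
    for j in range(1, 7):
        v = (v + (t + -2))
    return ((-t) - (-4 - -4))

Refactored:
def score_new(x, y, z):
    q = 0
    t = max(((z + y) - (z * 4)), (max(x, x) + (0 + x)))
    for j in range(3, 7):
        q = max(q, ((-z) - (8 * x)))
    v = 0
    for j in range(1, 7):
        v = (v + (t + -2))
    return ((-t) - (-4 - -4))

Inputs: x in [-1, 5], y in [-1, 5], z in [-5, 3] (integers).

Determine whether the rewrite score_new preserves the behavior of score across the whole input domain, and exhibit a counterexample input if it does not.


Changes here: local variable names differ; the full 441-point sweep finds no disagreement.
verdict: equivalent


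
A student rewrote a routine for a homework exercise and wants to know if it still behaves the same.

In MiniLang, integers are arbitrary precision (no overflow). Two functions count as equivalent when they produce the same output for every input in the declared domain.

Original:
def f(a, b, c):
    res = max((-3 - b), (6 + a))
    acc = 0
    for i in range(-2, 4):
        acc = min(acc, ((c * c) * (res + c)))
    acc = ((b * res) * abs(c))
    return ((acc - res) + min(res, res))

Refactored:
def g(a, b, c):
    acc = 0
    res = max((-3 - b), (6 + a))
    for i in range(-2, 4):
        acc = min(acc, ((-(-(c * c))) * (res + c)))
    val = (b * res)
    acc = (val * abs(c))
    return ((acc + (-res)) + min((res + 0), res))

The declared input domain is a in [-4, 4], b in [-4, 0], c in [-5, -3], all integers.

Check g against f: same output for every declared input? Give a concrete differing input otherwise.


Equivalent — the differences include statement counts differ, arithmetic usage differs, constant usage differs, local variable names differ, yet no declared input distinguishes the two.
Spot check at a=-1, b=-3, c=-4 — f: res = 5; acc = 0; [i=-2]; acc = 0; [i=-1]; acc = 0; [i=0]; acc = 0; [i=1]; acc = 0; [i=2]; acc = 0; [i=3]; acc = 0; acc = -60; return -60. g: acc = 0; res = 5; [i=-2]; acc = 0; [i=-1]; acc = 0; [i=0]; acc = 0; [i=1]; acc = 0; [i=2]; acc = 0; [i=3]; acc = 0; val = -15; acc = -60; return -60. Both give -60.
Checked all 135 inputs in the declared domain: the outputs agree on every one.
verdict: equivalent


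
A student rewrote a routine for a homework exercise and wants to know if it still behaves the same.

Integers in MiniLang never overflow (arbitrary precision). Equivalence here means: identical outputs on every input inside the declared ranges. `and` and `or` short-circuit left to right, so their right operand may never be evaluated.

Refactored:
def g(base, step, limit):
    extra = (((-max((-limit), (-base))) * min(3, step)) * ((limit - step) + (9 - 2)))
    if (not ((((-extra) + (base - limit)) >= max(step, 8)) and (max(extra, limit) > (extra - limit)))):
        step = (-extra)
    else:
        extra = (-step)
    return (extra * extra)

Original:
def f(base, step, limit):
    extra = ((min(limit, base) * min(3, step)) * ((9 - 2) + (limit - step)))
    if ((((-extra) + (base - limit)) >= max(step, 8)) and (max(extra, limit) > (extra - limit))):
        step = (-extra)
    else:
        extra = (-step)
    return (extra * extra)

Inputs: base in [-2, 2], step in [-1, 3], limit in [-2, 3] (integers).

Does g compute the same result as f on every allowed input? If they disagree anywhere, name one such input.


Run the pair on base=-2, step=-1, limit=-2.
f: extra := 12 | ((((-extra) + (base - limit)) >= max(step, 8)) and (max(extra, limit) > (extra - limit))): false | extra := 1 | result 1
g: extra := 12 | (not ((((-extra) + (base - limit)) >= max(step, 8)) and (max(extra, limit) > (extra - limit)))): true | step := -12 | result 144
1 vs 144 — the two versions disagree here.
verdict: not equivalent; witness: base=-2, step=-1, limit=-2


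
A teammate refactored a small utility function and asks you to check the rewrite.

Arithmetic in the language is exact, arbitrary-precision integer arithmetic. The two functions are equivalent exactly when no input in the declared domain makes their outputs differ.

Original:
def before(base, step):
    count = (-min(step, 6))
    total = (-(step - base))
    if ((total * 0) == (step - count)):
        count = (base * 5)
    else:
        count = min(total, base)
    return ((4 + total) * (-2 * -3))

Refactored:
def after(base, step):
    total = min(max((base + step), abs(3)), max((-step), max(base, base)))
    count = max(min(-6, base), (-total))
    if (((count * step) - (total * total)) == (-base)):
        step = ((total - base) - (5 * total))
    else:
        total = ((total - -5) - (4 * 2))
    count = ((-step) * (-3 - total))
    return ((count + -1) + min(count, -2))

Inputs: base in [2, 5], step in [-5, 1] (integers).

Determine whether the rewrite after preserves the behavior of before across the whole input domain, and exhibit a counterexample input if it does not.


These are not equivalent — on base=2, step=-5 the outputs split (66 vs -31).
before: count becomes 5; next total becomes 7; next ((total * 0) == (step - count)) evaluates to false; next count becomes 2; next final value 66
after: total becomes 3; next count becomes -3; next (((count * step) - (total * total)) == (-base)) evaluates to false; next total becomes 0; next count becomes -15; next final value -31
verdict: not equivalent; witness: base=2, step=-5


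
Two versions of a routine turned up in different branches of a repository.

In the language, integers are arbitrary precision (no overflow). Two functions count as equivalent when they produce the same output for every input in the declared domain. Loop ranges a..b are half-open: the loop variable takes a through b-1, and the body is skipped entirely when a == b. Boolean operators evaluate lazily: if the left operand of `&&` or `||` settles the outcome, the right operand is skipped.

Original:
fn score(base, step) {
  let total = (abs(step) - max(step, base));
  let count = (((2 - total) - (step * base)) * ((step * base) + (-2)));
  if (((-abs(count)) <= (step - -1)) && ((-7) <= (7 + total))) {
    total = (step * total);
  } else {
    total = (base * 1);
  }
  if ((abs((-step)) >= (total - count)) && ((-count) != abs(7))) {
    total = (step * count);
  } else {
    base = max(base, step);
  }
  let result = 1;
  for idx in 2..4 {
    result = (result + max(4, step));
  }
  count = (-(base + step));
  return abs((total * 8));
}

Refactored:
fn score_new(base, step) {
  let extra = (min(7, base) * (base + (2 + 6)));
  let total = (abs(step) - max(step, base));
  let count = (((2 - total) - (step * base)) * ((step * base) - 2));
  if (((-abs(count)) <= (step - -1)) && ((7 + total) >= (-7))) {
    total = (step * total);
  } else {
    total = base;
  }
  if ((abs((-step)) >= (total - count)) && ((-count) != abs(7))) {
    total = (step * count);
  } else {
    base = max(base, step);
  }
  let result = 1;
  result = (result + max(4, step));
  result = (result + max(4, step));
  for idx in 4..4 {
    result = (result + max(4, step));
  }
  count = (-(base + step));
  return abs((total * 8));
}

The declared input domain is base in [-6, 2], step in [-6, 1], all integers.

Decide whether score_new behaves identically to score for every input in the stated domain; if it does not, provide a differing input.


Comparing the listings, the differences include: min/max/abs usage differs, plus constant usage differs, plus statement counts differ, plus comparison usage differs, plus arithmetic usage differs, plus loop structure differs, plus local variable names differ.
As a probe, take base=-4, step=-5: score runs total = 9; count = -486; (((-abs(count)) <= (step - -1)) && ((-7) <= (7 + total))) -> true; total = -45; ((abs((-step)) >= (total - count)) && ((-count) != abs(7))) -> false; base = -4; result = 1; [idx=2]; result = 5; [idx=3]; result = 9; count = 9; return 360; score_new runs extra = -16; total = 9; count = -486; (((-abs(count)) <= (step - -1)) && ((7 + total) >= (-7))) -> true; total = -45; ((abs((-step)) >= (total - count)) && ((-count) != abs(7))) -> false; base = -4; result = 1; result = 5; result = 9; the idx loop: no iterations; count = 9; return 360; both end at 360.
Every one of the 72 inputs gives matching results.
verdict: equivalent


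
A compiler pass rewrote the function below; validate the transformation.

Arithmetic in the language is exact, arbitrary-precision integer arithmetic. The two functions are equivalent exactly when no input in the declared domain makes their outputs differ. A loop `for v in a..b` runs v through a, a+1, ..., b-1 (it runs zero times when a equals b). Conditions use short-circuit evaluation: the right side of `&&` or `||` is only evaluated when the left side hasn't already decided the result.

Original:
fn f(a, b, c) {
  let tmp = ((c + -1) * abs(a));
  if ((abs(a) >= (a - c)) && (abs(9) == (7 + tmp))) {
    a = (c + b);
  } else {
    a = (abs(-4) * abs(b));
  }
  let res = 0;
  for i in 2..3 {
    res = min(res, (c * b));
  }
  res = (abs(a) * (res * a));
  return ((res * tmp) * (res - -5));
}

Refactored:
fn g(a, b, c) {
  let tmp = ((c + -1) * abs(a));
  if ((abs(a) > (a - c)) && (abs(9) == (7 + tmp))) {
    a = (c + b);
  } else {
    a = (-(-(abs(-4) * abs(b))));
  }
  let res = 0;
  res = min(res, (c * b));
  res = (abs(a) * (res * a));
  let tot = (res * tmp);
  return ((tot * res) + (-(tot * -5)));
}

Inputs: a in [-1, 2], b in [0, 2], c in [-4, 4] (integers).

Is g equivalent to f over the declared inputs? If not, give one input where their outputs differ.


The suspicious edit (`(abs(a) >= (a - c))` became `(abs(a) > (a - c))`) never changes the result for any input inside the declared domain.
As a probe, take a=2, b=1, c=2: f runs tmp becomes 2; next ((abs(a) >= (a - c)) && (abs(9) == (7 + tmp))) evaluates to true; next a becomes 3; next res becomes 0; next at i=2:; next res becomes 0; next res becomes 0; next final value 0; g runs tmp becomes 2; next ((abs(a) > (a - c)) && (abs(9) == (7 + tmp))) evaluates to true; next a becomes 3; next res becomes 0; next res becomes 0; next res becomes 0; next tot becomes 0; next final value 0; both end at 0.
An exhaustive pass over the 108 declared inputs shows identical outputs.
verdict: equivalent


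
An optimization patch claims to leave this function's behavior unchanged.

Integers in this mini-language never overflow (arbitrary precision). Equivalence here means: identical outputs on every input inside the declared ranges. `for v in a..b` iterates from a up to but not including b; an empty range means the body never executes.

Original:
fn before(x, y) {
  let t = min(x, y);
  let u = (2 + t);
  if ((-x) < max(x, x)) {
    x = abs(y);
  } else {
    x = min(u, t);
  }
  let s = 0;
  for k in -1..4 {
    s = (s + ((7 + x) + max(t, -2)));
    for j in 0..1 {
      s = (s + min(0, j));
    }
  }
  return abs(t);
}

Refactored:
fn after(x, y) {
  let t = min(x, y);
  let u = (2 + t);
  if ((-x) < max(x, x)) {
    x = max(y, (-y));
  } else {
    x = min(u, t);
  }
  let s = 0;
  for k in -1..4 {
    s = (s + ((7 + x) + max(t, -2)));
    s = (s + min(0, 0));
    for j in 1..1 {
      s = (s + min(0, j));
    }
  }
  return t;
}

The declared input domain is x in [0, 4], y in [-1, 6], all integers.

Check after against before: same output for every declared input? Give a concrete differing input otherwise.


The rewrite breaks on x=0, y=-1, where the results are 1 and -1.
before: t = -1; u = 1; ((-x) < max(x, x)) -> false; x = -1; s = 0; [k=-1]; s = 5; [j=0]; s = 5; [k=0]; s = 10; [j=0]; s = 10; [k=1]; s = 15; [j=0]; s = 15; [k=2]; s = 20; [j=0]; s = 20; [k=3]; s = 25; [j=0]; s = 25; return 1
after: t = -1; u = 1; ((-x) < max(x, x)) -> false; x = -1; s = 0; [k=-1]; s = 5; s = 5; the j loop: no iterations; [k=0]; s = 10; s = 10; the j loop: no iterations; [k=1]; s = 15; s = 15; the j loop: no iterations; [k=2]; s = 20; s = 20; the j loop: no iterations; [k=3]; s = 25; s = 25; the j loop: no iterations; return -1
verdict: not equivalent; witness: x=0, y=-1


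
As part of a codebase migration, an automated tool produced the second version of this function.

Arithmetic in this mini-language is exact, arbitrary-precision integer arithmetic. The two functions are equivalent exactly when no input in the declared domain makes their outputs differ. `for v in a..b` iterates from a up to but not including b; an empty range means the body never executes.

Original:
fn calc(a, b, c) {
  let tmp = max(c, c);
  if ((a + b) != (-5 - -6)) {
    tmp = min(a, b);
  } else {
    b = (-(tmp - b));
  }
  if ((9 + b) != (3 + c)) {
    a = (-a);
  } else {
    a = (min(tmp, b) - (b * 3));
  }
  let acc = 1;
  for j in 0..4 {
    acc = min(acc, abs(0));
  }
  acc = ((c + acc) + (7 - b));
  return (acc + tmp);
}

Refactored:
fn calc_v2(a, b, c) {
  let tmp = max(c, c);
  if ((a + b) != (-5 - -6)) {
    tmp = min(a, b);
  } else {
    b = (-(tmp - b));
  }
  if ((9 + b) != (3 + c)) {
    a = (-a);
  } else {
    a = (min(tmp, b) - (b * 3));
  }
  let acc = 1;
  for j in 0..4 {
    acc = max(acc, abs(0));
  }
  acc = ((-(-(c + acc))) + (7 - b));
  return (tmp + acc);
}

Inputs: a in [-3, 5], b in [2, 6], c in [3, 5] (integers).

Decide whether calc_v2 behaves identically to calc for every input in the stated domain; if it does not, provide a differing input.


These are not equivalent — on a=-3, b=2, c=3 the outputs split (5 vs 6).
calc: tmp := 3 | ((a + b) != (-5 - -6)): true | tmp := -3 | ((9 + b) != (3 + c)): true | a := 3 | acc := 1 | iter j=0: | acc := 0 | iter j=1: | acc := 0 | iter j=2: | acc := 0 | iter j=3: | acc := 0 | acc := 8 | result 5
calc_v2: tmp := 3 | ((a + b) != (-5 - -6)): true | tmp := -3 | ((9 + b) != (3 + c)): true | a := 3 | acc := 1 | iter j=0: | acc := 1 | iter j=1: | acc := 1 | iter j=2: | acc := 1 | iter j=3: | acc := 1 | acc := 9 | result 6
verdict: not equivalent; witness: a=-3, b=2, c=3


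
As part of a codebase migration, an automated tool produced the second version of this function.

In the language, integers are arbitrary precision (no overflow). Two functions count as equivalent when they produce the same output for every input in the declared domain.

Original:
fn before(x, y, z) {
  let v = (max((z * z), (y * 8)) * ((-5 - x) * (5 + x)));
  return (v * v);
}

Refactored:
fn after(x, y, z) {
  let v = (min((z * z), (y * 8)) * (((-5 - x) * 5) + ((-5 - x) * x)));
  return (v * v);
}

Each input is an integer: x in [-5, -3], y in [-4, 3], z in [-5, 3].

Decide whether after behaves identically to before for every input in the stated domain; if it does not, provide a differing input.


Take x=-4, y=-4, z=-5.
before: v becomes -25; next final value 625
after: v becomes 32; next final value 1024
625 and 1024 differ, so these are not the same function on this domain.
verdict: not equivalent; witness: x=-4, y=-4, z=-5


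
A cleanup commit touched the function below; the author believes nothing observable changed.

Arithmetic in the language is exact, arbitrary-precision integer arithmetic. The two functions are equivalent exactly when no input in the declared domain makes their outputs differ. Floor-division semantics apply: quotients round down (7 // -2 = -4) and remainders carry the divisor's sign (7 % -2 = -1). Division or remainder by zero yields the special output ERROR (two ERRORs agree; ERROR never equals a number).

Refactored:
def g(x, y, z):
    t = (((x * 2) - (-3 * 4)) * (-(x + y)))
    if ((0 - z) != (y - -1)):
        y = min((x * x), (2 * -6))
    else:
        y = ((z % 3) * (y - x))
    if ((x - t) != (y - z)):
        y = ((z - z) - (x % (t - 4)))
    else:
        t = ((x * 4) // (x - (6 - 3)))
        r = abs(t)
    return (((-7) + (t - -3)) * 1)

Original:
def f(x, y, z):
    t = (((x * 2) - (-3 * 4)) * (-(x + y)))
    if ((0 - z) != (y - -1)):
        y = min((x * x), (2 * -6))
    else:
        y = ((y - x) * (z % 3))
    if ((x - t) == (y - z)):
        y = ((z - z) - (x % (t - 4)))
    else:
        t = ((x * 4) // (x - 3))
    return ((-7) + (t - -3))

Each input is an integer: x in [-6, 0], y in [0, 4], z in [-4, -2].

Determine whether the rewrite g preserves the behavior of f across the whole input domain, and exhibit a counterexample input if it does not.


Consider the input x=-6, y=0, z=-4.
f: t := 0 | ((0 - z) != (y - -1)): true | y := -12 | ((x - t) == (y - z)): false | t := 2 | result -2
g: t := 0 | ((0 - z) != (y - -1)): true | y := -12 | ((x - t) != (y - z)): true | y := 2 | result -4
-2 vs -4 — the two versions disagree here.
verdict: not equivalent; witness: x=-6, y=0, z=-4


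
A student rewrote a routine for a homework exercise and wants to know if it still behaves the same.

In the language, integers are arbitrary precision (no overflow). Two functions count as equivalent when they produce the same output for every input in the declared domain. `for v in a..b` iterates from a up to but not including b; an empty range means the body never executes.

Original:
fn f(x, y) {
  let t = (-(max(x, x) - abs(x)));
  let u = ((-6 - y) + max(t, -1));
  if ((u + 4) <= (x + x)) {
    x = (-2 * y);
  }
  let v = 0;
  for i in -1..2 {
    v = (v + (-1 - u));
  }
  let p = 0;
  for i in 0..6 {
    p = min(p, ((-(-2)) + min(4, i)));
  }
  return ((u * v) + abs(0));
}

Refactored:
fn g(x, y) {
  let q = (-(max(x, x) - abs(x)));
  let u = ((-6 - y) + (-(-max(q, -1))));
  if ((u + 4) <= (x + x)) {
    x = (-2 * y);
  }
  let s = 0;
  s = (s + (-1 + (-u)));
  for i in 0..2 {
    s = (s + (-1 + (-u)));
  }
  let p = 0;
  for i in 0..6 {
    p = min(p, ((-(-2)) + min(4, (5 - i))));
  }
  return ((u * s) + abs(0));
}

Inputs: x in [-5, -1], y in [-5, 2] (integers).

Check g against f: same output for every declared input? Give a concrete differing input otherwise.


Side by side, the visible changes include: constant usage differs, and local variable names differ, and loop structure differs, and arithmetic usage differs, and statement counts differ.
Spot check at x=-4, y=1 — f: t=8, then u=1, then ((u + 4) <= (x + x)) is false, then v=0, then (i=-1), then v=-2, then (i=0), then v=-4, then (i=1), then v=-6, then p=0, then (i=0), then p=0, then (i=1), then p=0, then (i=2), then p=0, then (i=3), then p=0, then (i=4), then p=0, then (i=5), then p=0, then returns -6. g: q=8, then u=1, then ((u + 4) <= (x + x)) is false, then s=0, then s=-2, then (i=0), then s=-4, then (i=1), then s=-6, then p=0, then (i=0), then p=0, then (i=1), then p=0, then (i=2), then p=0, then (i=3), then p=0, then (i=4), then p=0, then (i=5), then p=0, then returns -6. Both give -6.
Sweeping the whole domain (40 inputs) finds no disagreement.
verdict: equivalent


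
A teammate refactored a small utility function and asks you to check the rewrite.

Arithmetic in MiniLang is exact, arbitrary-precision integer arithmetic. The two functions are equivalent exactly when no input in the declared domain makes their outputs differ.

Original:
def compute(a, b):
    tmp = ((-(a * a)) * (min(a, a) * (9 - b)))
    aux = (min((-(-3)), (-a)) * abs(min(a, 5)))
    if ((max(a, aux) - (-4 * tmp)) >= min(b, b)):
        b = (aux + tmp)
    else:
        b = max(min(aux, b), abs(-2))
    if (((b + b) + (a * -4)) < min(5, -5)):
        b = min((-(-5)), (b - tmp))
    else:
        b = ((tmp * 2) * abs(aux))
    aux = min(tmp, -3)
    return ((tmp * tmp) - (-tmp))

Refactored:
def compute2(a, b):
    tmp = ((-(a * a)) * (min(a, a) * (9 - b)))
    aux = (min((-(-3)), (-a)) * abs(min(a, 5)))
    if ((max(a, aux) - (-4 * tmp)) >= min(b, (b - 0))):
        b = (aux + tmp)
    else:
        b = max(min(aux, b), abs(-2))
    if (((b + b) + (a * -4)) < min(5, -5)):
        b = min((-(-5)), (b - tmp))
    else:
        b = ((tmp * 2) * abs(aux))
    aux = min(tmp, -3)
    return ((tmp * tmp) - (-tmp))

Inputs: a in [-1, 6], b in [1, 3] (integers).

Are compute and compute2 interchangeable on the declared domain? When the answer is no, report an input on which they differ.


Reading the diff, among the changes: constant usage differs, plus arithmetic usage differs.
One worked example (a=4, b=2) — compute: tmp := -448 | aux := -16 | ((max(a, aux) - (-4 * tmp)) >= min(b, b)): false | b := 2 | (((b + b) + (a * -4)) < min(5, -5)): true | b := 5 | aux := -448 | result 200256; compute2: tmp := -448 | aux := -16 | ((max(a, aux) - (-4 * tmp)) >= min(b, (b - 0))): false | b := 2 | (((b + b) + (a * -4)) < min(5, -5)): true | b := 5 | aux := -448 | result 200256; agreement on 200256.
Across all 24 domain points the two functions coincide.
verdict: equivalent


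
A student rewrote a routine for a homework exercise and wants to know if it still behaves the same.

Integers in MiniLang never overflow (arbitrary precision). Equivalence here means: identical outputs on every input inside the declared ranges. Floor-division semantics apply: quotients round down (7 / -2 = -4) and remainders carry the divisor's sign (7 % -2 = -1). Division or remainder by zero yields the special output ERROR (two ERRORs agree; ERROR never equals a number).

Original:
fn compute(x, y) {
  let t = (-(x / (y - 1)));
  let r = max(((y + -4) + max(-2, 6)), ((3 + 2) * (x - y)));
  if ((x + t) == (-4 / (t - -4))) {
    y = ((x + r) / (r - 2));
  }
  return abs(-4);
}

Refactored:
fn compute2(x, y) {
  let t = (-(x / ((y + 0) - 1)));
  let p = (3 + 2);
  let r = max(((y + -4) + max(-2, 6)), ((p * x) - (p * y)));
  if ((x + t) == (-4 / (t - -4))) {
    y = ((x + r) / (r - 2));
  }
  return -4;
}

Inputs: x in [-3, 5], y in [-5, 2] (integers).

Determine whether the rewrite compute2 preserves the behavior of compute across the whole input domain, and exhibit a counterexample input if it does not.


Try x=-3, y=-5.
compute: t := 0 | r := 10 | ((x + t) == (-4 / (t - -4))): false | result 4
compute2: t := 0 | p := 5 | r := 10 | ((x + t) == (-4 / (t - -4))): false | result -4
4 and -4 differ, so these are not the same function on this domain.
verdict: not equivalent; witness: x=-3, y=-5


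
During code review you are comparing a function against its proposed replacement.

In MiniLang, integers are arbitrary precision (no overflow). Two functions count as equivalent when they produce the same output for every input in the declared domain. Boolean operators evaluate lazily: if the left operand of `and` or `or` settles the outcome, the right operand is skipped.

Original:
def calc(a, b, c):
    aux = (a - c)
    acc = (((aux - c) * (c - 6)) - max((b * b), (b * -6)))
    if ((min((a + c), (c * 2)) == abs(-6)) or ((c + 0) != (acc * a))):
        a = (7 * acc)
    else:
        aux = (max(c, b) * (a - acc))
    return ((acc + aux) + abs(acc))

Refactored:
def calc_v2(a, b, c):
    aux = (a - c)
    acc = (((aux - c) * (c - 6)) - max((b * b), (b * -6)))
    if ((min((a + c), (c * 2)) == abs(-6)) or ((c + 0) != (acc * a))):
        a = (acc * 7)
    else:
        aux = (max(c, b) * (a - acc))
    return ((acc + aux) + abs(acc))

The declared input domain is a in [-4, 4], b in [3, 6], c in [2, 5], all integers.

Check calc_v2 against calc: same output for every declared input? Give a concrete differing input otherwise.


Side by side, the visible changes include: same computation, different form.
One worked example (a=-3, b=6, c=2) — calc: aux becomes -5; next acc becomes -8; next ((min((a + c), (c * 2)) == abs(-6)) or ((c + 0) != (acc * a))) evaluates to true; next a becomes -56; next final value -5; calc_v2: aux becomes -5; next acc becomes -8; next ((min((a + c), (c * 2)) == abs(-6)) or ((c + 0) != (acc * a))) evaluates to true; next a becomes -56; next final value -5; agreement on -5.
Every one of the 144 inputs gives matching results.
verdict: equivalent


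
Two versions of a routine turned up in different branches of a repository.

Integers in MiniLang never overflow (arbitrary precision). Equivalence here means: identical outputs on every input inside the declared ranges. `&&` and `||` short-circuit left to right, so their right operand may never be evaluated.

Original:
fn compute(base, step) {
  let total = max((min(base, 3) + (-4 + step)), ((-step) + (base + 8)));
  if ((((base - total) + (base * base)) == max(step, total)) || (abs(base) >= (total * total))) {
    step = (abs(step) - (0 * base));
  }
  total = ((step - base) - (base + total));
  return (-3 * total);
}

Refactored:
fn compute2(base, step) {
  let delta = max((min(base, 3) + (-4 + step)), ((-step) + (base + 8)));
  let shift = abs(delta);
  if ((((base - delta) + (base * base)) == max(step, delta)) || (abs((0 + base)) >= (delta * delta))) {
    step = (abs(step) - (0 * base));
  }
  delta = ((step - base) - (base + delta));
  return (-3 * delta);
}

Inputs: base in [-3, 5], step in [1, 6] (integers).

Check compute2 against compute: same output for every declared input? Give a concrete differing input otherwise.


The two are interchangeable: statement counts differ, local variable names differ, constant usage differs, min/max/abs usage differs, arithmetic usage differs, and every declared input agrees.
One worked example (base=0, step=4) — compute: total becomes 4; next ((((base - total) + (base * base)) == max(step, total)) || (abs(base) >= (total * total))) evaluates to false; next total becomes 0; next final value 0; compute2: delta becomes 4; next shift becomes 4; next ((((base - delta) + (base * base)) == max(step, delta)) || (abs((0 + base)) >= (delta * delta))) evaluates to false; next delta becomes 0; next final value 0; agreement on 0.
Sweeping the whole domain (54 inputs) finds no disagreement.
verdict: equivalent


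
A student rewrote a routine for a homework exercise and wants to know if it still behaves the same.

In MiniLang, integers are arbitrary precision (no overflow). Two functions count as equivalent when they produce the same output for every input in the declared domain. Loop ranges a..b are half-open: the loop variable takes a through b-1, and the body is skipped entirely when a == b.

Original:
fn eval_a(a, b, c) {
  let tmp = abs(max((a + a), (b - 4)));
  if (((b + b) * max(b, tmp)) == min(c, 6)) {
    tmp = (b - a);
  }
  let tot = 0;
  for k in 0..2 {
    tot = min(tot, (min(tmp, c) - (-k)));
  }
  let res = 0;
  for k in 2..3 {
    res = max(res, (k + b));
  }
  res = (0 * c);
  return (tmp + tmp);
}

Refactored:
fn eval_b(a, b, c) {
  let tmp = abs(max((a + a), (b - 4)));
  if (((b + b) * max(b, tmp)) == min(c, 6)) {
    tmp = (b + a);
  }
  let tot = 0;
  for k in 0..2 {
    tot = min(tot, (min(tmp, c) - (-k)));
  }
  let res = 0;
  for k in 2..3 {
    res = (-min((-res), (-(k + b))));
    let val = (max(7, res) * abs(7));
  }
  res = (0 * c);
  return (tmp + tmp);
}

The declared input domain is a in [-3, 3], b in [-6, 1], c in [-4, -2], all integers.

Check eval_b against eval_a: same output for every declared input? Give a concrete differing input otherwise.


These are not equivalent — on a=-1, b=-1, c=-4 the outputs split (0 vs -4).
eval_a: tmp := 2 | (((b + b) * max(b, tmp)) == min(c, 6)): true | tmp := 0 | tot := 0 | iter k=0: | tot := -4 | iter k=1: | tot := -4 | res := 0 | iter k=2: | res := 1 | res := 0 | result 0
eval_b: tmp := 2 | (((b + b) * max(b, tmp)) == min(c, 6)): true | tmp := -2 | tot := 0 | iter k=0: | tot := -4 | iter k=1: | tot := -4 | res := 0 | iter k=2: | res := 1 | val := 49 | res := 0 | result -4
verdict: not equivalent; witness: a=-1, b=-1, c=-4


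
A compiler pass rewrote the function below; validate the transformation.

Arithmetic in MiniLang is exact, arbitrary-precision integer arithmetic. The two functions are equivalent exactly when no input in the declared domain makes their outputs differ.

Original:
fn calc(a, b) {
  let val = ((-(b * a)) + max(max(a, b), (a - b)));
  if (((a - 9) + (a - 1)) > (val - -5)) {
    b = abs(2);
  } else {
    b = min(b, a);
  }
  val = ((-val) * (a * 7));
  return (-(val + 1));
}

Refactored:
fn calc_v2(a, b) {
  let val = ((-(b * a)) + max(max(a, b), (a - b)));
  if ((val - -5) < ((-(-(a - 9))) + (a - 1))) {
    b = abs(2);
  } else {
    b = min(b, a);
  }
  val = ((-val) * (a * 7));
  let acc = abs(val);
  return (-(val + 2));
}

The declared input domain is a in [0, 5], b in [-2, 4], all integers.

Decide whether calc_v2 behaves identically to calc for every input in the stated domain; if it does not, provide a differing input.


The rewrite breaks on a=0, b=-2, where the results are -1 and -2.
calc: val=2, then (((a - 9) + (a - 1)) > (val - -5)) is false, then b=-2, then val=0, then returns -1
calc_v2: val=2, then ((val - -5) < ((-(-(a - 9))) + (a - 1))) is false, then b=-2, then val=0, then acc=0, then returns -2
verdict: not equivalent; witness: a=0, b=-2


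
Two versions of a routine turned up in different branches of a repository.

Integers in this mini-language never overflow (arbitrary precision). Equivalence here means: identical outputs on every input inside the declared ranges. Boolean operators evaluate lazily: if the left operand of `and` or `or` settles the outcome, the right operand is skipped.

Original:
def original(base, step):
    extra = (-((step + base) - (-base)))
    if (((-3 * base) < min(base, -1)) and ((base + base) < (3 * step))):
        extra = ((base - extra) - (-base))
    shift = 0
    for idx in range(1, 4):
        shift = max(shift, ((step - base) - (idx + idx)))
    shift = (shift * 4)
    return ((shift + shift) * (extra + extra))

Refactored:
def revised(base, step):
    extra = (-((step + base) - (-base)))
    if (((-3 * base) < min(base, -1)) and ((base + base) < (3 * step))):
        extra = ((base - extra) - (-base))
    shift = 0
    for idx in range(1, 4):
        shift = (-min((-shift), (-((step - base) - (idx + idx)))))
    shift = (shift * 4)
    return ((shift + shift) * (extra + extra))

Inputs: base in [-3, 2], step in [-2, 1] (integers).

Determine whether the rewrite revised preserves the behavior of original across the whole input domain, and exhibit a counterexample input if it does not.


Side by side, the visible changes include: min/max/abs usage differs.
As a probe, take base=-3, step=1: original runs extra := 5 | (((-3 * base) < min(base, -1)) and ((base + base) < (3 * step))): false | shift := 0 | iter idx=1: | shift := 2 | iter idx=2: | shift := 2 | iter idx=3: | shift := 2 | shift := 8 | result 160; revised runs extra := 5 | (((-3 * base) < min(base, -1)) and ((base + base) < (3 * step))): false | shift := 0 | iter idx=1: | shift := 2 | iter idx=2: | shift := 2 | iter idx=3: | shift := 2 | shift := 8 | result 160; both end at 160.
Checked all 24 inputs in the declared domain: the outputs agree on every one.
verdict: equivalent


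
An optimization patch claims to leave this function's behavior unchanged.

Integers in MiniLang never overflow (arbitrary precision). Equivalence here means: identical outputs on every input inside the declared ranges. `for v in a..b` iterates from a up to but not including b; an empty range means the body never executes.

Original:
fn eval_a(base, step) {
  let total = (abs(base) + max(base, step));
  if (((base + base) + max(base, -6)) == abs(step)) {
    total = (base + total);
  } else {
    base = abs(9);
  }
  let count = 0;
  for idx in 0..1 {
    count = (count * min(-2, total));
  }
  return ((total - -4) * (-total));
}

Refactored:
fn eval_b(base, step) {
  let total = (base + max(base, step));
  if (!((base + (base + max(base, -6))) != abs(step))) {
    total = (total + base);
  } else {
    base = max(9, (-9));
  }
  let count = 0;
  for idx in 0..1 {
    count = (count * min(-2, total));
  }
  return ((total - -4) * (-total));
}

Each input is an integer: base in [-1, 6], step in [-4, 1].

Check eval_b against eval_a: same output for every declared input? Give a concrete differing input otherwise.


Consider the input base=-1, step=-4.
eval_a: total := 0 | (((base + base) + max(base, -6)) == abs(step)): false | base := 9 | count := 0 | iter idx=0: | count := 0 | result 0
eval_b: total := -2 | (!((base + (base + max(base, -6))) != abs(step))): false | base := 9 | count := 0 | iter idx=0: | count := 0 | result 4
0 against 4: the behavior changed.
verdict: not equivalent; witness: base=-1, step=-4


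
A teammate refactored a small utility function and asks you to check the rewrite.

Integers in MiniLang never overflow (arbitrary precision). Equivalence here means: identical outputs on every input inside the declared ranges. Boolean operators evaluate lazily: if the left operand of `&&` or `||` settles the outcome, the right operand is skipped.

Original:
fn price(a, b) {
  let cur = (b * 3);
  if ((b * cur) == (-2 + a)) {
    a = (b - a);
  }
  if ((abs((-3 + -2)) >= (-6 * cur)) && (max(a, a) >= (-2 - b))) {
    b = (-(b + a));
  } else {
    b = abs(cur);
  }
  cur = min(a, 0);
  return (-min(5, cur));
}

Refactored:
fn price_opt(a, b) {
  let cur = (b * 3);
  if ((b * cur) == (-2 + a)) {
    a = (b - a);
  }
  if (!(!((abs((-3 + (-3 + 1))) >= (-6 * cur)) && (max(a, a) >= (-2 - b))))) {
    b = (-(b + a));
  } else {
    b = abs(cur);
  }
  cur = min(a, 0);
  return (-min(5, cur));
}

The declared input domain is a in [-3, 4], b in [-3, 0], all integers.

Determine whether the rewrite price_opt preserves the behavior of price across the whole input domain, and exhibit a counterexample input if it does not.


Reading the diff, among the changes: arithmetic usage differs, constant usage differs, boolean connective usage differs.
One worked example (a=3, b=-1) — price: cur := -3 | ((b * cur) == (-2 + a)): false | ((abs((-3 + -2)) >= (-6 * cur)) && (max(a, a) >= (-2 - b))): false | b := 3 | cur := 0 | result 0; price_opt: cur := -3 | ((b * cur) == (-2 + a)): false | (!(!((abs((-3 + (-3 + 1))) >= (-6 * cur)) && (max(a, a) >= (-2 - b))))): false | b := 3 | cur := 0 | result 0; agreement on 0.
An exhaustive pass over the 32 declared inputs shows identical outputs.
verdict: equivalent


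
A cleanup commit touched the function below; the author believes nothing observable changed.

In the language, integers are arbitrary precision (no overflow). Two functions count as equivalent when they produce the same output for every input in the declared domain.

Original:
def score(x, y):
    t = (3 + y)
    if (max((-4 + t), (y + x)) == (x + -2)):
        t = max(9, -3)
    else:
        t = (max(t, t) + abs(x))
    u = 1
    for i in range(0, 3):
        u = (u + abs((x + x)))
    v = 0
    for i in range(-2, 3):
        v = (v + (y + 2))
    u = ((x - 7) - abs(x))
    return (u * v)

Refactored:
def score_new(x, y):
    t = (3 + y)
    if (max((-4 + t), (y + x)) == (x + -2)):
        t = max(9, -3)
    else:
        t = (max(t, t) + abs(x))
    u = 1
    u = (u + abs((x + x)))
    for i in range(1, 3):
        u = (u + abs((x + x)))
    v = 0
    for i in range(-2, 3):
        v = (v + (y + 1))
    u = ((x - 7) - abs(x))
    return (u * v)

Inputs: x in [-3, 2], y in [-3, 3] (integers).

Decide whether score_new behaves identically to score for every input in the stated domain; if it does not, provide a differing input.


Run the pair on x=-3, y=-3.
score: t=0, then (max((-4 + t), (y + x)) == (x + -2)) is false, then t=3, then u=1, then (i=0), then u=7, then (i=1), then u=13, then (i=2), then u=19, then v=0, then (i=-2), then v=-1, then (i=-1), then v=-2, then (i=0), then v=-3, then (i=1), then v=-4, then (i=2), then v=-5, then u=-13, then returns 65
score_new: t=0, then (max((-4 + t), (y + x)) == (x + -2)) is false, then t=3, then u=1, then u=7, then (i=1), then u=13, then (i=2), then u=19, then v=0, then (i=-2), then v=-2, then (i=-1), then v=-4, then (i=0), then v=-6, then (i=1), then v=-8, then (i=2), then v=-10, then u=-13, then returns 130
65 against 130: the behavior changed.
verdict: not equivalent; witness: x=-3, y=-3


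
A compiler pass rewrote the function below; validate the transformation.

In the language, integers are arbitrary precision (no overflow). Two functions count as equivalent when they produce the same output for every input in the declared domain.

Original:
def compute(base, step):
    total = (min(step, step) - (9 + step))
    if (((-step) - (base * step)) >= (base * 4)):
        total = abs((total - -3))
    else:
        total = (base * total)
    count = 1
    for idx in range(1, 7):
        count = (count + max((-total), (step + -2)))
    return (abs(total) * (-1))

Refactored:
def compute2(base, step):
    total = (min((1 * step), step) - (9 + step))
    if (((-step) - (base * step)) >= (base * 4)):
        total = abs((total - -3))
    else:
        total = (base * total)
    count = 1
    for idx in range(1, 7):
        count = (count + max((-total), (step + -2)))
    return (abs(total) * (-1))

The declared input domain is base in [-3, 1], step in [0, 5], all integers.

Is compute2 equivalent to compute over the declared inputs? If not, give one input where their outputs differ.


Side by side, the visible changes include: constant usage differs; and arithmetic usage differs.
Tracing base=-3, step=0: compute: total=-9, then (((-step) - (base * step)) >= (base * 4)) is true, then total=6, then count=1, then (idx=1), then count=-1, then (idx=2), then count=-3, then (idx=3), then count=-5, then (idx=4), then count=-7, then (idx=5), then count=-9, then (idx=6), then count=-11, then returns -6 | compute2: total=-9, then (((-step) - (base * step)) >= (base * 4)) is true, then total=6, then count=1, then (idx=1), then count=-1, then (idx=2), then count=-3, then (idx=3), then count=-5, then (idx=4), then count=-7, then (idx=5), then count=-9, then (idx=6), then count=-11, then returns -6 — matching result -6.
An exhaustive pass over the 30 declared inputs shows identical outputs.
verdict: equivalent


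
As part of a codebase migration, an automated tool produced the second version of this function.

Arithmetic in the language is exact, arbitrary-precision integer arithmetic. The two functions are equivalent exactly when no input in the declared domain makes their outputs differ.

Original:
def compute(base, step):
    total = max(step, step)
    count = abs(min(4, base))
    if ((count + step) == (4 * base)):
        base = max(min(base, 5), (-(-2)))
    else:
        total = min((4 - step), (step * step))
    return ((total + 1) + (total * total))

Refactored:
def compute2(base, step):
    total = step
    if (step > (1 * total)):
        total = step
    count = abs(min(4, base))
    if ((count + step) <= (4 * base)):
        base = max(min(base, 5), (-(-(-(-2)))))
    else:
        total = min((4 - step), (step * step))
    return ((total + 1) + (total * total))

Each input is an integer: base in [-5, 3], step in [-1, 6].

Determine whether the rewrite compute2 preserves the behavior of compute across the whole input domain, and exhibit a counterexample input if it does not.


base=0, step=-1 yields 3 from compute but 1 from compute2.
verdict: not equivalent; witness: base=0, step=-1


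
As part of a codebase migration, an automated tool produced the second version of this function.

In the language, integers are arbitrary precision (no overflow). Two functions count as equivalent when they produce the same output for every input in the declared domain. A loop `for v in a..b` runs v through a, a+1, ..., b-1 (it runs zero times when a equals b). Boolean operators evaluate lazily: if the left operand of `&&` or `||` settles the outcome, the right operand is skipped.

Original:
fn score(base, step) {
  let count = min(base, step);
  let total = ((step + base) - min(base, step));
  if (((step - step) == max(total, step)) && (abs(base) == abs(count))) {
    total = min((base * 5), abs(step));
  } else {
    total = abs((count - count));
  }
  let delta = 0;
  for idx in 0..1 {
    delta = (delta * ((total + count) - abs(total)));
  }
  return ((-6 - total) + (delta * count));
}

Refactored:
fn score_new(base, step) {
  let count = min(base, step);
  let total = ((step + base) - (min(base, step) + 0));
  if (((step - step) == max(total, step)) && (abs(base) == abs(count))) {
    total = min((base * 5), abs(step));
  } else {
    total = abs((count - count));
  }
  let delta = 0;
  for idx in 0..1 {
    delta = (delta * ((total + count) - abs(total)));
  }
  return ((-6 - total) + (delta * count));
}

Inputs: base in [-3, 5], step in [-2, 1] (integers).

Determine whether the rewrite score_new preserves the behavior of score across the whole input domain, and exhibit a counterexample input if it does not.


Side by side, the visible changes include: arithmetic usage differs; also constant usage differs.
Tracing base=-2, step=0: score: count=-2, then total=0, then (((step - step) == max(total, step)) && (abs(base) == abs(count))) is true, then total=-10, then delta=0, then (idx=0), then delta=0, then returns 4 | score_new: count=-2, then total=0, then (((step - step) == max(total, step)) && (abs(base) == abs(count))) is true, then total=-10, then delta=0, then (idx=0), then delta=0, then returns 4 — matching result 4.
An exhaustive pass over the 36 declared inputs shows identical outputs.
verdict: equivalent
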